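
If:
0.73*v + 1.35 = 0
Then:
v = -1.85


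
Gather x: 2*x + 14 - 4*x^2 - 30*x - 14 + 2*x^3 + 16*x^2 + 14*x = 2*x^3 + 12*x^2 - 14*x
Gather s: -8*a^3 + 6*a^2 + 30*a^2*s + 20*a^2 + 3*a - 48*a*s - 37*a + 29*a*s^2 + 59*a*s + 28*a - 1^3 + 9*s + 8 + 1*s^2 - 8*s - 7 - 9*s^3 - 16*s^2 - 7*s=-8*a^3 + 26*a^2 - 6*a - 9*s^3 + s^2*(29*a - 15) + s*(30*a^2 + 11*a - 6)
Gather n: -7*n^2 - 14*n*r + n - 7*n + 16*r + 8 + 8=-7*n^2 + n*(-14*r - 6) + 16*r + 16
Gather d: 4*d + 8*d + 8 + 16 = 12*d + 24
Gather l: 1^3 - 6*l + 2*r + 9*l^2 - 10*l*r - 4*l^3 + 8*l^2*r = -4*l^3 + l^2*(8*r + 9) + l*(-10*r - 6) + 2*r + 1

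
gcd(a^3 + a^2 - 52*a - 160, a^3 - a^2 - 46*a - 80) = a^2 - 3*a - 40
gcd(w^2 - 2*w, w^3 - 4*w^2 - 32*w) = w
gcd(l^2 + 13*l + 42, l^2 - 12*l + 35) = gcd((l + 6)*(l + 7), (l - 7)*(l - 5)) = 1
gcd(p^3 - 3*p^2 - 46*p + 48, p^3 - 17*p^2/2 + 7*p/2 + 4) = p^2 - 9*p + 8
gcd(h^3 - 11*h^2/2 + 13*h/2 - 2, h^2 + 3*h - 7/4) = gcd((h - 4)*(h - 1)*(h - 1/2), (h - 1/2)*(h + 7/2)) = h - 1/2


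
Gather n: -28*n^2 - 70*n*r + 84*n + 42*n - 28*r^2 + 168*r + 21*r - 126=-28*n^2 + n*(126 - 70*r) - 28*r^2 + 189*r - 126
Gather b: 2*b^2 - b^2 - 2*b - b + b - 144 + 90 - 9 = b^2 - 2*b - 63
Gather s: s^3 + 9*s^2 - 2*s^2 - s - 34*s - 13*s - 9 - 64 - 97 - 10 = s^3 + 7*s^2 - 48*s - 180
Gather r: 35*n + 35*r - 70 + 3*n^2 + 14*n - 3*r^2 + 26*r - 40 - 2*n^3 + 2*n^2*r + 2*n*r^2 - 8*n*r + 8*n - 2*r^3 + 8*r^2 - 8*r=-2*n^3 + 3*n^2 + 57*n - 2*r^3 + r^2*(2*n + 5) + r*(2*n^2 - 8*n + 53) - 110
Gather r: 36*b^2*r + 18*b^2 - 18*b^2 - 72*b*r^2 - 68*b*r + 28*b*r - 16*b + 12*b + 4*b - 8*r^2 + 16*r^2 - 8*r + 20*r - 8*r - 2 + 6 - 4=r^2*(8 - 72*b) + r*(36*b^2 - 40*b + 4)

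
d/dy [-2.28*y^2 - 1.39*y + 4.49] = -4.56*y - 1.39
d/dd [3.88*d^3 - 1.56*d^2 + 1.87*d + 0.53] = 11.64*d^2 - 3.12*d + 1.87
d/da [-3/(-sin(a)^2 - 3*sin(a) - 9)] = -3*(2*sin(a) + 3)*cos(a)/(sin(a)^2 + 3*sin(a) + 9)^2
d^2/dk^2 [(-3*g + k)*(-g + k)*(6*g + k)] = 4*g + 6*k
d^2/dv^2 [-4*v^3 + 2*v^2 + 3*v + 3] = 4 - 24*v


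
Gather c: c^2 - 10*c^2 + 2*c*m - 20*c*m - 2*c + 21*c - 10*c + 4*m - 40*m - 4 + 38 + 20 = -9*c^2 + c*(9 - 18*m) - 36*m + 54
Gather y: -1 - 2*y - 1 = -2*y - 2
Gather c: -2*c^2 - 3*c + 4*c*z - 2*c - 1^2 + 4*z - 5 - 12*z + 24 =-2*c^2 + c*(4*z - 5) - 8*z + 18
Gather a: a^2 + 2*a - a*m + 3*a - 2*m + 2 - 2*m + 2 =a^2 + a*(5 - m) - 4*m + 4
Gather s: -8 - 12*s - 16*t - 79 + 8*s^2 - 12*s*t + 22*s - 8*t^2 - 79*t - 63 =8*s^2 + s*(10 - 12*t) - 8*t^2 - 95*t - 150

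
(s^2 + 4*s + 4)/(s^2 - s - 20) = (s^2 + 4*s + 4)/(s^2 - s - 20)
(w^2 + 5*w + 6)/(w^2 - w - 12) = (w + 2)/(w - 4)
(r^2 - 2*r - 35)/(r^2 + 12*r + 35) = (r - 7)/(r + 7)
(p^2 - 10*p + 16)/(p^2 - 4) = (p - 8)/(p + 2)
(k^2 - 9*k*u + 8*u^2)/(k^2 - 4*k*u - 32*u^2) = (k - u)/(k + 4*u)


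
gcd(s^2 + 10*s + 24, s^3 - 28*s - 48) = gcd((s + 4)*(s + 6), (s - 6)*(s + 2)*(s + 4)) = s + 4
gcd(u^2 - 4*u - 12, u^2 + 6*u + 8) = u + 2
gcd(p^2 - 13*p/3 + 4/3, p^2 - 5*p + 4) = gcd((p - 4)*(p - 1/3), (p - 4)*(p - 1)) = p - 4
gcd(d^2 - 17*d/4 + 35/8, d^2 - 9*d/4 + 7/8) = d - 7/4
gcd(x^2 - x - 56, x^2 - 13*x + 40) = x - 8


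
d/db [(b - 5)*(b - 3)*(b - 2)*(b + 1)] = 4*b^3 - 27*b^2 + 42*b + 1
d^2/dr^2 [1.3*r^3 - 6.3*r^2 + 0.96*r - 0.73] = 7.8*r - 12.6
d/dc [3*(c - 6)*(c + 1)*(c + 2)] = 9*c^2 - 18*c - 48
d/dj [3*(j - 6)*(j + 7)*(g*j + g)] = 3*g*(3*j^2 + 4*j - 41)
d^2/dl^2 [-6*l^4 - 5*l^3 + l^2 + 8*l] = -72*l^2 - 30*l + 2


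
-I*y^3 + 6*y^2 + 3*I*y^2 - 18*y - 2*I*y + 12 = (y - 2)*(y + 6*I)*(-I*y + I)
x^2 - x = x*(x - 1)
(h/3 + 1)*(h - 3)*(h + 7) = h^3/3 + 7*h^2/3 - 3*h - 21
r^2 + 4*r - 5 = (r - 1)*(r + 5)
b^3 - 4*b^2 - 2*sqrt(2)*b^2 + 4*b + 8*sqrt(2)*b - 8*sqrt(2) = (b - 2)^2*(b - 2*sqrt(2))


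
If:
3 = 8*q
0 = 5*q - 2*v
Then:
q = 3/8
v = 15/16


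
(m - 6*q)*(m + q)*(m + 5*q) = m^3 - 31*m*q^2 - 30*q^3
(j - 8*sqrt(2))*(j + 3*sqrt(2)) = j^2 - 5*sqrt(2)*j - 48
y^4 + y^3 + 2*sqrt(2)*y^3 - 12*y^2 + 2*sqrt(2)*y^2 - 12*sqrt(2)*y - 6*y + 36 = (y - 2)*(y + 3)*(y - sqrt(2))*(y + 3*sqrt(2))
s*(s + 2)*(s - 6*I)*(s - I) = s^4 + 2*s^3 - 7*I*s^3 - 6*s^2 - 14*I*s^2 - 12*s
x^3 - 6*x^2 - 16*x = x*(x - 8)*(x + 2)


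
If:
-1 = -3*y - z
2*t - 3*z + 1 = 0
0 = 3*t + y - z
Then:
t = 1/19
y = 4/19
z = 7/19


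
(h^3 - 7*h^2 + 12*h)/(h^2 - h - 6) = h*(h - 4)/(h + 2)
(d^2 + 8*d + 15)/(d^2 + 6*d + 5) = (d + 3)/(d + 1)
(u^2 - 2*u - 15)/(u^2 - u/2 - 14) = 2*(-u^2 + 2*u + 15)/(-2*u^2 + u + 28)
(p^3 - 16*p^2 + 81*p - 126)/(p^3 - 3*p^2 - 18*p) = (p^2 - 10*p + 21)/(p*(p + 3))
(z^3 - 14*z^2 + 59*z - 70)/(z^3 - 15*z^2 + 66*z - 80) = (z - 7)/(z - 8)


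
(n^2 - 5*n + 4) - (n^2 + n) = 4 - 6*n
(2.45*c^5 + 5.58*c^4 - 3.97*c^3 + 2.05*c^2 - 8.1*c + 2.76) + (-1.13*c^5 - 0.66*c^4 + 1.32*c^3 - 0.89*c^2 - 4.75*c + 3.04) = 1.32*c^5 + 4.92*c^4 - 2.65*c^3 + 1.16*c^2 - 12.85*c + 5.8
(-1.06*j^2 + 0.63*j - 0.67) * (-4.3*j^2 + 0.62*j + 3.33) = 4.558*j^4 - 3.3662*j^3 - 0.2582*j^2 + 1.6825*j - 2.2311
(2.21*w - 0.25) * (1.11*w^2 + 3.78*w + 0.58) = 2.4531*w^3 + 8.0763*w^2 + 0.3368*w - 0.145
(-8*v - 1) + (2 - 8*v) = 1 - 16*v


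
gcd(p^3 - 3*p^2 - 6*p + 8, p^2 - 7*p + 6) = p - 1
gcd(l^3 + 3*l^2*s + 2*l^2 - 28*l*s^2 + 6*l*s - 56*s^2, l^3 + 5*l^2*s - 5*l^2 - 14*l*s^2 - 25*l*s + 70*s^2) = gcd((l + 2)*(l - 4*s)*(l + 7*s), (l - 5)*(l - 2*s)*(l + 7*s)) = l + 7*s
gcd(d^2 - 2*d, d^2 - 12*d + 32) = 1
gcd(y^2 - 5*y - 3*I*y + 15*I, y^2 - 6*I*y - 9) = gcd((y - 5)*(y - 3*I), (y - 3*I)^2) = y - 3*I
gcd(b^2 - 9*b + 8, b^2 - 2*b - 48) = b - 8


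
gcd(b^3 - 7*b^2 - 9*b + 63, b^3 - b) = 1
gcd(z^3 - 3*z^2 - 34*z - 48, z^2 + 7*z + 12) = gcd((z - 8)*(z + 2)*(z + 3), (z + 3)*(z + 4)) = z + 3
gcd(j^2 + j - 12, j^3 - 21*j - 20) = j + 4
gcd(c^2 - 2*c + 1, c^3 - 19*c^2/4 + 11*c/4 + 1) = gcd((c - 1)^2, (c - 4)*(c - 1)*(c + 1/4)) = c - 1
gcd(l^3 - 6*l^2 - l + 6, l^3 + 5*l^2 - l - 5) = l^2 - 1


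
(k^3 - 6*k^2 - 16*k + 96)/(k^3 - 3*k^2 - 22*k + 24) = (k - 4)/(k - 1)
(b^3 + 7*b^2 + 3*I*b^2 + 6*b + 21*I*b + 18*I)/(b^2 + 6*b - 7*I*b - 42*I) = (b^2 + b*(1 + 3*I) + 3*I)/(b - 7*I)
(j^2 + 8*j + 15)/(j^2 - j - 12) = (j + 5)/(j - 4)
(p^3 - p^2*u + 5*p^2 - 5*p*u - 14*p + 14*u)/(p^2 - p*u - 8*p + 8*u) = (p^2 + 5*p - 14)/(p - 8)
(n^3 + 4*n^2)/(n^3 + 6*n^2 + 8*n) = n/(n + 2)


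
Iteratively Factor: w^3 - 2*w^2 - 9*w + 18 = (w - 2)*(w^2 - 9) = (w - 3)*(w - 2)*(w + 3)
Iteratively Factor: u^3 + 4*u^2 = (u)*(u^2 + 4*u) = u*(u + 4)*(u)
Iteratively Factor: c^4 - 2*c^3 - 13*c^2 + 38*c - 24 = (c - 3)*(c^3 + c^2 - 10*c + 8) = (c - 3)*(c + 4)*(c^2 - 3*c + 2) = (c - 3)*(c - 1)*(c + 4)*(c - 2)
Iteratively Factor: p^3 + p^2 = (p)*(p^2 + p) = p^2*(p + 1)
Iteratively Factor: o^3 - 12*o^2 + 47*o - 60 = (o - 3)*(o^2 - 9*o + 20) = (o - 4)*(o - 3)*(o - 5)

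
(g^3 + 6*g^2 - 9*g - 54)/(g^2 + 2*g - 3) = (g^2 + 3*g - 18)/(g - 1)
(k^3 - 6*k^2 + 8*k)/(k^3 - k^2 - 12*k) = (k - 2)/(k + 3)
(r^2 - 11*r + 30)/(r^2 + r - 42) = (r - 5)/(r + 7)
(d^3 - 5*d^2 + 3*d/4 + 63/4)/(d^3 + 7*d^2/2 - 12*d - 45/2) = (d - 7/2)/(d + 5)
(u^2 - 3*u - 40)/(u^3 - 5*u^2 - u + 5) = (u^2 - 3*u - 40)/(u^3 - 5*u^2 - u + 5)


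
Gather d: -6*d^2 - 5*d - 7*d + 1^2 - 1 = -6*d^2 - 12*d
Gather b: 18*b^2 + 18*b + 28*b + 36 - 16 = 18*b^2 + 46*b + 20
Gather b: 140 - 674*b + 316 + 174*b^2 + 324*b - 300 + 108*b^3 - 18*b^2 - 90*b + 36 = 108*b^3 + 156*b^2 - 440*b + 192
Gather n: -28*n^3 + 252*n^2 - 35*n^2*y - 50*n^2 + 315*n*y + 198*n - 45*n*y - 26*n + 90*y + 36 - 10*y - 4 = -28*n^3 + n^2*(202 - 35*y) + n*(270*y + 172) + 80*y + 32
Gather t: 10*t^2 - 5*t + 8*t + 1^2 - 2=10*t^2 + 3*t - 1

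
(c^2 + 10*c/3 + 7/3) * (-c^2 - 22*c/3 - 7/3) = -c^4 - 32*c^3/3 - 262*c^2/9 - 224*c/9 - 49/9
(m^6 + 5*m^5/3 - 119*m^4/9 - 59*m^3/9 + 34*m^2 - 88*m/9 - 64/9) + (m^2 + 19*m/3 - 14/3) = m^6 + 5*m^5/3 - 119*m^4/9 - 59*m^3/9 + 35*m^2 - 31*m/9 - 106/9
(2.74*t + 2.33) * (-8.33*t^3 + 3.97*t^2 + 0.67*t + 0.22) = -22.8242*t^4 - 8.5311*t^3 + 11.0859*t^2 + 2.1639*t + 0.5126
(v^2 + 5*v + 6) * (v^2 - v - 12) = v^4 + 4*v^3 - 11*v^2 - 66*v - 72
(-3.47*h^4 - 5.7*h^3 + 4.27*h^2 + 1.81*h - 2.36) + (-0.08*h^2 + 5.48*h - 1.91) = -3.47*h^4 - 5.7*h^3 + 4.19*h^2 + 7.29*h - 4.27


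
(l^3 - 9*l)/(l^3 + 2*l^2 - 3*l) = (l - 3)/(l - 1)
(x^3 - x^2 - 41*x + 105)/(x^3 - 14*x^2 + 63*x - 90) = (x + 7)/(x - 6)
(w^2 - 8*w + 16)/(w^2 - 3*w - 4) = (w - 4)/(w + 1)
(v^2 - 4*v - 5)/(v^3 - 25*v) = (v + 1)/(v*(v + 5))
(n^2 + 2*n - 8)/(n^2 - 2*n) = (n + 4)/n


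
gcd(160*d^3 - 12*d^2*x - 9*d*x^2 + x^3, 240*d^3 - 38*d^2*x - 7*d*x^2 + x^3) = 40*d^2 - 13*d*x + x^2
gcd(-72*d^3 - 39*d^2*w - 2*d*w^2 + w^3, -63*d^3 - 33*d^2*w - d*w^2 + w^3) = 9*d^2 + 6*d*w + w^2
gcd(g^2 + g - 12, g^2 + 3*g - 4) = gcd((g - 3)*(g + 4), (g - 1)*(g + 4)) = g + 4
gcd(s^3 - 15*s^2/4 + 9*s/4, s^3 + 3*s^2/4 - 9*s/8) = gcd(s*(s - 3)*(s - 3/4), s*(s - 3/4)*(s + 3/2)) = s^2 - 3*s/4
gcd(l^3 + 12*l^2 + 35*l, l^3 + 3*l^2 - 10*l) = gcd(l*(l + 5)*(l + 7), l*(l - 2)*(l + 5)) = l^2 + 5*l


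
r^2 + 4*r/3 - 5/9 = (r - 1/3)*(r + 5/3)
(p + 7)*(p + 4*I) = p^2 + 7*p + 4*I*p + 28*I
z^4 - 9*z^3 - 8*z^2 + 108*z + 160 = (z - 8)*(z - 5)*(z + 2)^2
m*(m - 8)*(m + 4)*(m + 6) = m^4 + 2*m^3 - 56*m^2 - 192*m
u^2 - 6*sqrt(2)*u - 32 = (u - 8*sqrt(2))*(u + 2*sqrt(2))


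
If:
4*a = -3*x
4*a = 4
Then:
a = 1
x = -4/3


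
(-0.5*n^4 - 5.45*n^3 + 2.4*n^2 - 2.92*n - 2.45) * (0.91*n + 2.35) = -0.455*n^5 - 6.1345*n^4 - 10.6235*n^3 + 2.9828*n^2 - 9.0915*n - 5.7575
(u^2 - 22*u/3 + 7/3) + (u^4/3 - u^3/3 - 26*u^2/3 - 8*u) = u^4/3 - u^3/3 - 23*u^2/3 - 46*u/3 + 7/3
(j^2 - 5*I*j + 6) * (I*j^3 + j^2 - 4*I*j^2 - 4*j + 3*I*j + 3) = I*j^5 + 6*j^4 - 4*I*j^4 - 24*j^3 + 4*I*j^3 + 24*j^2 - 4*I*j^2 - 24*j + 3*I*j + 18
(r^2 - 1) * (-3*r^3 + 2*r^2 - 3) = -3*r^5 + 2*r^4 + 3*r^3 - 5*r^2 + 3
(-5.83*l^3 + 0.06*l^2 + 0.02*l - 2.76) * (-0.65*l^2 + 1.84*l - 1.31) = 3.7895*l^5 - 10.7662*l^4 + 7.7347*l^3 + 1.7522*l^2 - 5.1046*l + 3.6156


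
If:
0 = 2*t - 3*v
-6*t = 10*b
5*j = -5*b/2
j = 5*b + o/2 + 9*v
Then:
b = -9*v/10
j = 9*v/20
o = -81*v/10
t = 3*v/2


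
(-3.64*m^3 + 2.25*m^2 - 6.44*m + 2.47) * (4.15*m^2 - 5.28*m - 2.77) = -15.106*m^5 + 28.5567*m^4 - 28.5232*m^3 + 38.0212*m^2 + 4.7972*m - 6.8419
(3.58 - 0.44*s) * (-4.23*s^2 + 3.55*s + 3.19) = 1.8612*s^3 - 16.7054*s^2 + 11.3054*s + 11.4202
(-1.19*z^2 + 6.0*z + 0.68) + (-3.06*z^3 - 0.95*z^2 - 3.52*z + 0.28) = -3.06*z^3 - 2.14*z^2 + 2.48*z + 0.96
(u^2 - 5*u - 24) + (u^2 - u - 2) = 2*u^2 - 6*u - 26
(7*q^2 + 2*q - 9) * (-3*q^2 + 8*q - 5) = -21*q^4 + 50*q^3 + 8*q^2 - 82*q + 45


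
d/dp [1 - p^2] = -2*p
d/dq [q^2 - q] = 2*q - 1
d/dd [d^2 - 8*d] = 2*d - 8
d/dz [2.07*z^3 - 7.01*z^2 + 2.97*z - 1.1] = 6.21*z^2 - 14.02*z + 2.97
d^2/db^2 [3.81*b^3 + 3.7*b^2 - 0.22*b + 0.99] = 22.86*b + 7.4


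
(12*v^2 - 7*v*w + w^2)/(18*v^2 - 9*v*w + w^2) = (4*v - w)/(6*v - w)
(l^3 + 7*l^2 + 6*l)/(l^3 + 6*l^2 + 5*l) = (l + 6)/(l + 5)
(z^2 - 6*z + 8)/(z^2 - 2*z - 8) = (z - 2)/(z + 2)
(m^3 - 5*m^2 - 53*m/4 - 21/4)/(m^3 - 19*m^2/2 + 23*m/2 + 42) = (m + 1/2)/(m - 4)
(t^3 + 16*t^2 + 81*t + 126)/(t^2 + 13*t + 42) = t + 3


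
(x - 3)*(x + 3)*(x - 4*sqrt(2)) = x^3 - 4*sqrt(2)*x^2 - 9*x + 36*sqrt(2)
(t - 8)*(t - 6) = t^2 - 14*t + 48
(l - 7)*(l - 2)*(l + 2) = l^3 - 7*l^2 - 4*l + 28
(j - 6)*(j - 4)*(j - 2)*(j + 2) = j^4 - 10*j^3 + 20*j^2 + 40*j - 96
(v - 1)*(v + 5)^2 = v^3 + 9*v^2 + 15*v - 25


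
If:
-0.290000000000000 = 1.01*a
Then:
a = -0.29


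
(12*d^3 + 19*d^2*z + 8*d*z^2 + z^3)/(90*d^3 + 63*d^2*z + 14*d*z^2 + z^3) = (4*d^2 + 5*d*z + z^2)/(30*d^2 + 11*d*z + z^2)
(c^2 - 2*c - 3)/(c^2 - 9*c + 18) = (c + 1)/(c - 6)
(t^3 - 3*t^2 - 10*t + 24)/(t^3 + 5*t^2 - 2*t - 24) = (t - 4)/(t + 4)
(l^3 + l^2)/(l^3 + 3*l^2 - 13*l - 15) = l^2/(l^2 + 2*l - 15)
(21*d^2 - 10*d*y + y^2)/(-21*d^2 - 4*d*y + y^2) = (-3*d + y)/(3*d + y)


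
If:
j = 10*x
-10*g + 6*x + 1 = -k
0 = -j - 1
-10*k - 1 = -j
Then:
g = 1/50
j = -1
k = -1/5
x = -1/10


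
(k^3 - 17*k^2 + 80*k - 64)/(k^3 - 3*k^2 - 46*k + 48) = (k - 8)/(k + 6)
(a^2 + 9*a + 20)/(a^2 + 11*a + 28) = (a + 5)/(a + 7)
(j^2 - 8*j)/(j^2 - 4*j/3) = 3*(j - 8)/(3*j - 4)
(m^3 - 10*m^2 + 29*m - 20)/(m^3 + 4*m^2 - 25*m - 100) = (m^2 - 5*m + 4)/(m^2 + 9*m + 20)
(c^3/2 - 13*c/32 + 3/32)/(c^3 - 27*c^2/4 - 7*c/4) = (-16*c^3 + 13*c - 3)/(8*c*(-4*c^2 + 27*c + 7))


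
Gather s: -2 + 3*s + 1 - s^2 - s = -s^2 + 2*s - 1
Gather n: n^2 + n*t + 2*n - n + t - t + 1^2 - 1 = n^2 + n*(t + 1)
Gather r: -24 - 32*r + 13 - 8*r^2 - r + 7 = -8*r^2 - 33*r - 4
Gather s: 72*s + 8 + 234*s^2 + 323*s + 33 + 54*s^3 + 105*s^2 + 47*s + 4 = 54*s^3 + 339*s^2 + 442*s + 45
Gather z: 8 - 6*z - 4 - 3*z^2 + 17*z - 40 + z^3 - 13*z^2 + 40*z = z^3 - 16*z^2 + 51*z - 36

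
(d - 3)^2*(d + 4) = d^3 - 2*d^2 - 15*d + 36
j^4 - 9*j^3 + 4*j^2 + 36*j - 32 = (j - 8)*(j - 2)*(j - 1)*(j + 2)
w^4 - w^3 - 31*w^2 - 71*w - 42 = (w - 7)*(w + 1)*(w + 2)*(w + 3)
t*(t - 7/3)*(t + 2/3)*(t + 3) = t^4 + 4*t^3/3 - 59*t^2/9 - 14*t/3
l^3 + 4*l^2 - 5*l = l*(l - 1)*(l + 5)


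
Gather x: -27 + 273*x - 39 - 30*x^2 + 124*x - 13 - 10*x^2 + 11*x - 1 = -40*x^2 + 408*x - 80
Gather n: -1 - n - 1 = -n - 2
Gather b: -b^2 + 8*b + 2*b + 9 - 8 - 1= -b^2 + 10*b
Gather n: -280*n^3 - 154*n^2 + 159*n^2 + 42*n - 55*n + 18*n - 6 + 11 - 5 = -280*n^3 + 5*n^2 + 5*n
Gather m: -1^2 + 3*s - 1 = 3*s - 2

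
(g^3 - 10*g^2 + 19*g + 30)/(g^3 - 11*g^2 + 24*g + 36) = (g - 5)/(g - 6)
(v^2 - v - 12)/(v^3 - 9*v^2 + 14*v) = (v^2 - v - 12)/(v*(v^2 - 9*v + 14))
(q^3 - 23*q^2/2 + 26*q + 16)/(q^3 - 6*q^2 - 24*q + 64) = (q^2 - 7*q/2 - 2)/(q^2 + 2*q - 8)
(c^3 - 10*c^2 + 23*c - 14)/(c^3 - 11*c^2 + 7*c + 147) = (c^2 - 3*c + 2)/(c^2 - 4*c - 21)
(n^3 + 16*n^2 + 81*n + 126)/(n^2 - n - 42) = (n^2 + 10*n + 21)/(n - 7)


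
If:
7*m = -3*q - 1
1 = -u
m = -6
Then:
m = -6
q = 41/3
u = -1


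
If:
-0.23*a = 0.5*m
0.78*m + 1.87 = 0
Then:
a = 5.21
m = -2.40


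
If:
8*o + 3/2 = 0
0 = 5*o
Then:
No Solution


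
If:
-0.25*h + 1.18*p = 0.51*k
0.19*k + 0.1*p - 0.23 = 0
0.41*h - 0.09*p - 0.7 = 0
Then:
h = 1.87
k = 0.82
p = 0.75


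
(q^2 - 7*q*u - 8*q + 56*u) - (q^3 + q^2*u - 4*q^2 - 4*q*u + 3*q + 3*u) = -q^3 - q^2*u + 5*q^2 - 3*q*u - 11*q + 53*u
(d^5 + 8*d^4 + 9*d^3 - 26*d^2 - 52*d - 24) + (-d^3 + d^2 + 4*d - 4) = d^5 + 8*d^4 + 8*d^3 - 25*d^2 - 48*d - 28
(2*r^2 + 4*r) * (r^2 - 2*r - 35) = 2*r^4 - 78*r^2 - 140*r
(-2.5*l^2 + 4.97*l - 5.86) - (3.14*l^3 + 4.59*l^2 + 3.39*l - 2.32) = -3.14*l^3 - 7.09*l^2 + 1.58*l - 3.54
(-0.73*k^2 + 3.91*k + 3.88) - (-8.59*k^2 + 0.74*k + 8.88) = 7.86*k^2 + 3.17*k - 5.0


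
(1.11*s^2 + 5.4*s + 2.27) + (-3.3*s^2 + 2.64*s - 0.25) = -2.19*s^2 + 8.04*s + 2.02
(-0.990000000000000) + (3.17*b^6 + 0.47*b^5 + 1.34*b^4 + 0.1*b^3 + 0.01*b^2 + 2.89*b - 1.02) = 3.17*b^6 + 0.47*b^5 + 1.34*b^4 + 0.1*b^3 + 0.01*b^2 + 2.89*b - 2.01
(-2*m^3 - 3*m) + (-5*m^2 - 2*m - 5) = -2*m^3 - 5*m^2 - 5*m - 5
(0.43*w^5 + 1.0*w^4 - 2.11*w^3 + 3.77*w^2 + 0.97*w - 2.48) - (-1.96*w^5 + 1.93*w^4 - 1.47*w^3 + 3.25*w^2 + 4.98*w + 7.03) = 2.39*w^5 - 0.93*w^4 - 0.64*w^3 + 0.52*w^2 - 4.01*w - 9.51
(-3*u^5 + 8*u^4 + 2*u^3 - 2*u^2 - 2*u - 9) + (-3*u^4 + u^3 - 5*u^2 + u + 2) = -3*u^5 + 5*u^4 + 3*u^3 - 7*u^2 - u - 7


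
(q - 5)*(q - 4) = q^2 - 9*q + 20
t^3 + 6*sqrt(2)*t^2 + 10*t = t*(t + sqrt(2))*(t + 5*sqrt(2))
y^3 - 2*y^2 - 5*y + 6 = (y - 3)*(y - 1)*(y + 2)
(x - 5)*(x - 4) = x^2 - 9*x + 20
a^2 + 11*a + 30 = (a + 5)*(a + 6)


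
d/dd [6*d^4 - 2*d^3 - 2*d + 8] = 24*d^3 - 6*d^2 - 2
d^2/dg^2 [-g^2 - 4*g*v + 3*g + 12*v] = -2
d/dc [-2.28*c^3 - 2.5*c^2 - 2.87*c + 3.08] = -6.84*c^2 - 5.0*c - 2.87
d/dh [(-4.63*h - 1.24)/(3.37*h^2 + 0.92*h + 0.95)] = (15.6031*h^2 + 8.3576*h - 3.2577)/(11.3569*h^4 + 6.2008*h^3 + 7.2494*h^2 + 1.748*h + 0.9025)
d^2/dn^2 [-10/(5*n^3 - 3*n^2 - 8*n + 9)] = 20*(3*(5*n - 1)*(5*n^3 - 3*n^2 - 8*n + 9) - (-15*n^2 + 6*n + 8)^2)/(5*n^3 - 3*n^2 - 8*n + 9)^3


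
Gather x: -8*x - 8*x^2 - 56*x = -8*x^2 - 64*x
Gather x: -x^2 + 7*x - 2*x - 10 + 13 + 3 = -x^2 + 5*x + 6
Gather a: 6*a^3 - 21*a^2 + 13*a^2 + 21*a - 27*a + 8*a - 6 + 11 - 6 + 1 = 6*a^3 - 8*a^2 + 2*a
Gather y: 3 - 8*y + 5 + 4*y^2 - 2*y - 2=4*y^2 - 10*y + 6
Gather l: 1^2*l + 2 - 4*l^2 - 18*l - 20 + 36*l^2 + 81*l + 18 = 32*l^2 + 64*l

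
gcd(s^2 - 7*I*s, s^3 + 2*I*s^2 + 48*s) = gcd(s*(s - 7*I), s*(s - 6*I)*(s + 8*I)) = s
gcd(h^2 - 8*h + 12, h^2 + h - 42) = h - 6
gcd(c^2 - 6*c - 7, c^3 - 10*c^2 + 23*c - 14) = c - 7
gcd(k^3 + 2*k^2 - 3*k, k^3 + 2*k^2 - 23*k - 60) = k + 3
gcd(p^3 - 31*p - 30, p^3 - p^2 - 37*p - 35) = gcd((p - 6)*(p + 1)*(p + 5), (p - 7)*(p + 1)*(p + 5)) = p^2 + 6*p + 5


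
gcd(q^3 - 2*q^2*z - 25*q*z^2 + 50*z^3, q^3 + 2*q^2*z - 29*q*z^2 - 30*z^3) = -q + 5*z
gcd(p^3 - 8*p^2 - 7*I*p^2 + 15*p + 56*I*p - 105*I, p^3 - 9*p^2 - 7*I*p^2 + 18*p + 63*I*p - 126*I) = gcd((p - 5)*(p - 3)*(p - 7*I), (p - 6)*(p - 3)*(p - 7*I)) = p^2 + p*(-3 - 7*I) + 21*I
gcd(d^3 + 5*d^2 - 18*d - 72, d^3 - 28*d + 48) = d^2 + 2*d - 24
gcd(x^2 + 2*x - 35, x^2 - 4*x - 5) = x - 5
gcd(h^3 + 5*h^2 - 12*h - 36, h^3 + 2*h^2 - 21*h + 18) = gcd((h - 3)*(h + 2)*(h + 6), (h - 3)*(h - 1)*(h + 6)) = h^2 + 3*h - 18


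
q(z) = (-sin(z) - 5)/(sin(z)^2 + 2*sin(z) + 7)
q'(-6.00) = 0.10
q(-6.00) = -0.69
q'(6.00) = 0.01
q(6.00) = -0.72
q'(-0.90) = -0.07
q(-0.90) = -0.70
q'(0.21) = 0.09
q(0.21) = -0.70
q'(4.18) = 0.07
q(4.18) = -0.69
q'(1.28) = 0.04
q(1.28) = -0.61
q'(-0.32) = -0.00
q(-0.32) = -0.72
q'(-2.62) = 0.04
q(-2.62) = -0.72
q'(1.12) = 0.06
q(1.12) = -0.61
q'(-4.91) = 0.03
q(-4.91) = -0.60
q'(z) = (-2*sin(z)*cos(z) - 2*cos(z))*(-sin(z) - 5)/(sin(z)^2 + 2*sin(z) + 7)^2 - cos(z)/(sin(z)^2 + 2*sin(z) + 7)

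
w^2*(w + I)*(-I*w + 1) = -I*w^4 + 2*w^3 + I*w^2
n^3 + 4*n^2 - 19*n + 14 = (n - 2)*(n - 1)*(n + 7)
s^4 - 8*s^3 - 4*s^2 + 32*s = s*(s - 8)*(s - 2)*(s + 2)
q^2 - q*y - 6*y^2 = (q - 3*y)*(q + 2*y)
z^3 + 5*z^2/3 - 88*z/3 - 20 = (z - 5)*(z + 2/3)*(z + 6)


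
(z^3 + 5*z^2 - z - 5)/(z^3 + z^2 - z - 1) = (z + 5)/(z + 1)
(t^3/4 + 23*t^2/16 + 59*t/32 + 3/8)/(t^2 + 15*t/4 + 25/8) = (8*t^3 + 46*t^2 + 59*t + 12)/(4*(8*t^2 + 30*t + 25))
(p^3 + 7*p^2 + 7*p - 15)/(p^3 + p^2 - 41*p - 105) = (p - 1)/(p - 7)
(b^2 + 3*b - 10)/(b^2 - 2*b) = (b + 5)/b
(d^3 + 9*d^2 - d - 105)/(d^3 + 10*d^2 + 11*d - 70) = (d - 3)/(d - 2)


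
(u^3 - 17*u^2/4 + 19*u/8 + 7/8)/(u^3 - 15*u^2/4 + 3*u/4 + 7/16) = 2*(u - 1)/(2*u - 1)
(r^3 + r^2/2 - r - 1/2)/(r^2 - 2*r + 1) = (2*r^2 + 3*r + 1)/(2*(r - 1))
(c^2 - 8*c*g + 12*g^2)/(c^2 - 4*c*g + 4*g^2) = (c - 6*g)/(c - 2*g)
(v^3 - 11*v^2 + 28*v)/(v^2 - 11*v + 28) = v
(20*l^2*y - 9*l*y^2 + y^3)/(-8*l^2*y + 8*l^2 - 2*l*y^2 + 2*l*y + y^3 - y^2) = y*(-5*l + y)/(2*l*y - 2*l + y^2 - y)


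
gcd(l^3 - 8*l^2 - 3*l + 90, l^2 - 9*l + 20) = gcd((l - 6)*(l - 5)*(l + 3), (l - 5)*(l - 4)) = l - 5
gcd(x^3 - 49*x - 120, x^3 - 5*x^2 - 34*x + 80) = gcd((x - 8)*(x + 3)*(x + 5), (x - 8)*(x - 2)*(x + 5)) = x^2 - 3*x - 40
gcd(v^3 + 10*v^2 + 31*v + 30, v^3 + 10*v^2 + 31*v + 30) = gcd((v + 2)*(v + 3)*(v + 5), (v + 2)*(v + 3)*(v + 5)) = v^3 + 10*v^2 + 31*v + 30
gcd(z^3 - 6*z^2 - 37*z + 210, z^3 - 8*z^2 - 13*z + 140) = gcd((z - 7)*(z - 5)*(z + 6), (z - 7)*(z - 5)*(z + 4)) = z^2 - 12*z + 35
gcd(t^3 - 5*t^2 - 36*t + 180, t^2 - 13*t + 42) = t - 6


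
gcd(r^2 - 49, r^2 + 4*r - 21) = r + 7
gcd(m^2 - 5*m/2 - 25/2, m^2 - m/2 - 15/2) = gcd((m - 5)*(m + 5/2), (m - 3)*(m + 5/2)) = m + 5/2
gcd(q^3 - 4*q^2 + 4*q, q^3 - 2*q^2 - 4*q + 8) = q^2 - 4*q + 4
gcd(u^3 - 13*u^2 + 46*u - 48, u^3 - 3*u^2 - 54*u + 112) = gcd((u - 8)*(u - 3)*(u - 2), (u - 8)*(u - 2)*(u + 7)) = u^2 - 10*u + 16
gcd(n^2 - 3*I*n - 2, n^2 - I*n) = n - I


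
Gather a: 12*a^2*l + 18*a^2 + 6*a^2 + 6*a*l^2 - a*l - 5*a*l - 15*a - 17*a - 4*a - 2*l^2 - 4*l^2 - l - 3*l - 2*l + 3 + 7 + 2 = a^2*(12*l + 24) + a*(6*l^2 - 6*l - 36) - 6*l^2 - 6*l + 12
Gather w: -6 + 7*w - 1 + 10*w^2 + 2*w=10*w^2 + 9*w - 7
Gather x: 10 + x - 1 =x + 9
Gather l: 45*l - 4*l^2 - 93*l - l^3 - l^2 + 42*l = -l^3 - 5*l^2 - 6*l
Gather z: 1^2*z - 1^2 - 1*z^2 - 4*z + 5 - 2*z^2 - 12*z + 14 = -3*z^2 - 15*z + 18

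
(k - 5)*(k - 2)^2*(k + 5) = k^4 - 4*k^3 - 21*k^2 + 100*k - 100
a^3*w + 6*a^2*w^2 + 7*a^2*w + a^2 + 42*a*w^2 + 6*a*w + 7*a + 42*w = (a + 7)*(a + 6*w)*(a*w + 1)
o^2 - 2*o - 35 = (o - 7)*(o + 5)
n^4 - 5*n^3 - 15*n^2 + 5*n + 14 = (n - 7)*(n - 1)*(n + 1)*(n + 2)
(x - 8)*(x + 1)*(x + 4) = x^3 - 3*x^2 - 36*x - 32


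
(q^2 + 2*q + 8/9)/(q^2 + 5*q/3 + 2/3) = (q + 4/3)/(q + 1)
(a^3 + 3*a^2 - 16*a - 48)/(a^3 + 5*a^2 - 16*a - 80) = (a + 3)/(a + 5)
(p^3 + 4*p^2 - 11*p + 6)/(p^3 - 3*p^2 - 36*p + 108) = (p^2 - 2*p + 1)/(p^2 - 9*p + 18)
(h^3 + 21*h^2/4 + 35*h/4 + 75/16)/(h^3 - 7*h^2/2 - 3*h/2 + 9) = (8*h^2 + 30*h + 25)/(8*(h^2 - 5*h + 6))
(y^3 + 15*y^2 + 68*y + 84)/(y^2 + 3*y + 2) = (y^2 + 13*y + 42)/(y + 1)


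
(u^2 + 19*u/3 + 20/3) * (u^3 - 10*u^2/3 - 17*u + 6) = u^5 + 3*u^4 - 283*u^3/9 - 1115*u^2/9 - 226*u/3 + 40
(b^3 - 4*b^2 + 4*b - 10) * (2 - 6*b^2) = -6*b^5 + 24*b^4 - 22*b^3 + 52*b^2 + 8*b - 20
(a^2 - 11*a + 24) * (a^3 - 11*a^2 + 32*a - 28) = a^5 - 22*a^4 + 177*a^3 - 644*a^2 + 1076*a - 672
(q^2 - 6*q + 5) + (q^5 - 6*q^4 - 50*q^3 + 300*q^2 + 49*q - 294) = q^5 - 6*q^4 - 50*q^3 + 301*q^2 + 43*q - 289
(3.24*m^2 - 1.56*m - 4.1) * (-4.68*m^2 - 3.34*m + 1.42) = -15.1632*m^4 - 3.5208*m^3 + 28.9992*m^2 + 11.4788*m - 5.822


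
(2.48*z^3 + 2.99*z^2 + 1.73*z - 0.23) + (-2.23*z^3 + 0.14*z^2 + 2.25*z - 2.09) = 0.25*z^3 + 3.13*z^2 + 3.98*z - 2.32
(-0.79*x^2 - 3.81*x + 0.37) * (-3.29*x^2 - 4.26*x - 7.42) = 2.5991*x^4 + 15.9003*x^3 + 20.8751*x^2 + 26.694*x - 2.7454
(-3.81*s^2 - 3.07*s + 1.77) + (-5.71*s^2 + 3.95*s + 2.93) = -9.52*s^2 + 0.88*s + 4.7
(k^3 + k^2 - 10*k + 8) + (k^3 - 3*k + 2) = 2*k^3 + k^2 - 13*k + 10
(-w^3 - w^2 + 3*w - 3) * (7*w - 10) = -7*w^4 + 3*w^3 + 31*w^2 - 51*w + 30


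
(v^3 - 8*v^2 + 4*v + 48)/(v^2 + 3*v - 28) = (v^2 - 4*v - 12)/(v + 7)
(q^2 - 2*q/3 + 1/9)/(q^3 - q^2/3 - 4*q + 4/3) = (q - 1/3)/(q^2 - 4)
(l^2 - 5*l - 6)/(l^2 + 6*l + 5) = (l - 6)/(l + 5)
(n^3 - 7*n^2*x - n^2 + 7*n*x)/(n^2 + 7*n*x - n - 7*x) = n*(n - 7*x)/(n + 7*x)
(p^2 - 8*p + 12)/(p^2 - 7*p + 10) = (p - 6)/(p - 5)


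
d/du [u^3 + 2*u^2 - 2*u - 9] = 3*u^2 + 4*u - 2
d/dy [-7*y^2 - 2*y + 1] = -14*y - 2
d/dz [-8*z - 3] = -8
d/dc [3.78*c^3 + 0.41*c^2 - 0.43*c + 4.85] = 11.34*c^2 + 0.82*c - 0.43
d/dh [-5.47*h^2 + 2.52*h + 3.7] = 2.52 - 10.94*h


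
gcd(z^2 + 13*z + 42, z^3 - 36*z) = z + 6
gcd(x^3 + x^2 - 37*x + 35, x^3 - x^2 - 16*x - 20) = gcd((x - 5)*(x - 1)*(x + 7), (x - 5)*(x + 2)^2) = x - 5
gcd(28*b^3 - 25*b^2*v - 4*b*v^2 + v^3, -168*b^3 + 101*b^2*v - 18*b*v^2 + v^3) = -7*b + v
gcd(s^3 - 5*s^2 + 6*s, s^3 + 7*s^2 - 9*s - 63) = s - 3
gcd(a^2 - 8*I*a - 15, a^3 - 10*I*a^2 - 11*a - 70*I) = a - 5*I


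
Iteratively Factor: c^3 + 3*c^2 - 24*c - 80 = (c + 4)*(c^2 - c - 20) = (c + 4)^2*(c - 5)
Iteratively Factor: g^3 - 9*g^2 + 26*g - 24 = (g - 2)*(g^2 - 7*g + 12) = (g - 4)*(g - 2)*(g - 3)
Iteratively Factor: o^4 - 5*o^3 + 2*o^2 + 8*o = (o - 2)*(o^3 - 3*o^2 - 4*o) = (o - 4)*(o - 2)*(o^2 + o) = (o - 4)*(o - 2)*(o + 1)*(o)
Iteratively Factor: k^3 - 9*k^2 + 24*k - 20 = (k - 2)*(k^2 - 7*k + 10) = (k - 2)^2*(k - 5)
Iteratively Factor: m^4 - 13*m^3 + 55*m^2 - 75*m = (m)*(m^3 - 13*m^2 + 55*m - 75) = m*(m - 3)*(m^2 - 10*m + 25) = m*(m - 5)*(m - 3)*(m - 5)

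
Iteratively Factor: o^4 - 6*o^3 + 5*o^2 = (o - 1)*(o^3 - 5*o^2) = o*(o - 1)*(o^2 - 5*o) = o^2*(o - 1)*(o - 5)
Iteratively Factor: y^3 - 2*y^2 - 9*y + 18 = (y - 2)*(y^2 - 9) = (y - 3)*(y - 2)*(y + 3)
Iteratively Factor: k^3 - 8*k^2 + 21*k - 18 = (k - 3)*(k^2 - 5*k + 6) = (k - 3)^2*(k - 2)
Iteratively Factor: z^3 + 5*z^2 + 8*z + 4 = (z + 1)*(z^2 + 4*z + 4) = (z + 1)*(z + 2)*(z + 2)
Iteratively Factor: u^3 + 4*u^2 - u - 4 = (u + 1)*(u^2 + 3*u - 4) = (u - 1)*(u + 1)*(u + 4)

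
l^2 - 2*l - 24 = (l - 6)*(l + 4)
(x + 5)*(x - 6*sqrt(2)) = x^2 - 6*sqrt(2)*x + 5*x - 30*sqrt(2)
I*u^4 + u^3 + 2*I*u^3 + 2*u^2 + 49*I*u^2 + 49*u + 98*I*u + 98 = (u + 2)*(u - 7*I)*(u + 7*I)*(I*u + 1)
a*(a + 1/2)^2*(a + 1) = a^4 + 2*a^3 + 5*a^2/4 + a/4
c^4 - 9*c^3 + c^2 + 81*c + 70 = (c - 7)*(c - 5)*(c + 1)*(c + 2)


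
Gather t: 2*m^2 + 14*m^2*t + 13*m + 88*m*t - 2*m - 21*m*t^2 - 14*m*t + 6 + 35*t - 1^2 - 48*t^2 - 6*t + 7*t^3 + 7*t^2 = 2*m^2 + 11*m + 7*t^3 + t^2*(-21*m - 41) + t*(14*m^2 + 74*m + 29) + 5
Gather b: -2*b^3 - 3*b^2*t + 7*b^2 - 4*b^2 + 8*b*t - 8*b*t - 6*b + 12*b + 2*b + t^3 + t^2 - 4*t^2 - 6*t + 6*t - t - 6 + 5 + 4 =-2*b^3 + b^2*(3 - 3*t) + 8*b + t^3 - 3*t^2 - t + 3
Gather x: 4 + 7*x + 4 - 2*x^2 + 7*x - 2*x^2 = -4*x^2 + 14*x + 8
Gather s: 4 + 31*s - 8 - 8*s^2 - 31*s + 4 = -8*s^2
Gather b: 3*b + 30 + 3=3*b + 33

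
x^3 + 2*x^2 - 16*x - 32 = (x - 4)*(x + 2)*(x + 4)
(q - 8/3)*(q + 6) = q^2 + 10*q/3 - 16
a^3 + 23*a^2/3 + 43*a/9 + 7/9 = (a + 1/3)^2*(a + 7)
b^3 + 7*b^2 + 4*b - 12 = (b - 1)*(b + 2)*(b + 6)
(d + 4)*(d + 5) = d^2 + 9*d + 20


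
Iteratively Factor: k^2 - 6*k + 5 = (k - 1)*(k - 5)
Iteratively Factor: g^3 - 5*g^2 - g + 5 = (g + 1)*(g^2 - 6*g + 5) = (g - 5)*(g + 1)*(g - 1)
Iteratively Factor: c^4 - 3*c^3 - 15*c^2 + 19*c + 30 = (c + 1)*(c^3 - 4*c^2 - 11*c + 30) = (c - 5)*(c + 1)*(c^2 + c - 6) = (c - 5)*(c + 1)*(c + 3)*(c - 2)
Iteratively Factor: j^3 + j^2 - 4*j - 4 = (j + 2)*(j^2 - j - 2) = (j - 2)*(j + 2)*(j + 1)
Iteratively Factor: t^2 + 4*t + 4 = (t + 2)*(t + 2)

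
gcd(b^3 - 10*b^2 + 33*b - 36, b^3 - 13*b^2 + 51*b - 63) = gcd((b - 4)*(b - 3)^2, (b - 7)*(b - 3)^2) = b^2 - 6*b + 9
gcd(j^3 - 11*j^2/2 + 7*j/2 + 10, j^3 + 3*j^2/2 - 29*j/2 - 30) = j - 4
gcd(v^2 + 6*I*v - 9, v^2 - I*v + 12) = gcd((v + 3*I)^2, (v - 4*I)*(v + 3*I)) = v + 3*I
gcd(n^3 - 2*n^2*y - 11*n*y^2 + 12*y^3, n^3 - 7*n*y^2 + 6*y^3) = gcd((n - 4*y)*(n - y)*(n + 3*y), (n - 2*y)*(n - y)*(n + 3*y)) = -n^2 - 2*n*y + 3*y^2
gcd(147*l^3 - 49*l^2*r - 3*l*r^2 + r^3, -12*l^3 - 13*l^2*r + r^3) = 1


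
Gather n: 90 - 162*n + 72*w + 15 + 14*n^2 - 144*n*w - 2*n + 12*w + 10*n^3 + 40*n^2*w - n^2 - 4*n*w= 10*n^3 + n^2*(40*w + 13) + n*(-148*w - 164) + 84*w + 105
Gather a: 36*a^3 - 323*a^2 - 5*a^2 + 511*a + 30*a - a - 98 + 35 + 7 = 36*a^3 - 328*a^2 + 540*a - 56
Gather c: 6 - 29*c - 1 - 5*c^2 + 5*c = -5*c^2 - 24*c + 5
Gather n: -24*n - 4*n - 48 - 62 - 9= -28*n - 119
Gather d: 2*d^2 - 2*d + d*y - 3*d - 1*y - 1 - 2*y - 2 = 2*d^2 + d*(y - 5) - 3*y - 3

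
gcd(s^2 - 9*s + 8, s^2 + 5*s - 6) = s - 1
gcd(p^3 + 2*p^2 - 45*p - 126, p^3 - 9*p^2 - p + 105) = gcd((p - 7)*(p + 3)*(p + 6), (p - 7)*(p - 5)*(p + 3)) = p^2 - 4*p - 21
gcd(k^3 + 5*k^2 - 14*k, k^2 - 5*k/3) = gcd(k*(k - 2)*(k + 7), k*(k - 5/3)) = k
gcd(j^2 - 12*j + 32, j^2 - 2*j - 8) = j - 4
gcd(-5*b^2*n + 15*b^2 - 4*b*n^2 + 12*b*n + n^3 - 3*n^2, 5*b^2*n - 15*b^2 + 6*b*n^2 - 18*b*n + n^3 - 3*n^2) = b*n - 3*b + n^2 - 3*n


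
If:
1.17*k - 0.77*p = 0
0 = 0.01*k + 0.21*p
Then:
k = 0.00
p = 0.00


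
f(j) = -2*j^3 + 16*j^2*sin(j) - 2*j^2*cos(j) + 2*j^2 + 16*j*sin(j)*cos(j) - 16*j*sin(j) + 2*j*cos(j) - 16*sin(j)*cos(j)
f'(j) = 2*j^2*sin(j) + 16*j^2*cos(j) - 6*j^2 - 16*j*sin(j)^2 + 30*j*sin(j) + 16*j*cos(j)^2 - 20*j*cos(j) + 4*j + 16*sin(j)^2 + 16*sin(j)*cos(j) - 16*sin(j) - 16*cos(j)^2 + 2*cos(j)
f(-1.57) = -51.86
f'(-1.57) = 78.27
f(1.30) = 6.03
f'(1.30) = 21.30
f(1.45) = 9.18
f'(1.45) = 20.38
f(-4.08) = 499.87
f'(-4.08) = -390.96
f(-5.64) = 670.88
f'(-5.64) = 190.65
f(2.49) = 11.93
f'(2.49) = -26.40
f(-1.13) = -18.29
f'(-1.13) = 65.35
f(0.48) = -4.57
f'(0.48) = -1.68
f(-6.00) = 581.06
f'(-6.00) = 305.33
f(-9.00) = 1130.47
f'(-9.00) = -1917.19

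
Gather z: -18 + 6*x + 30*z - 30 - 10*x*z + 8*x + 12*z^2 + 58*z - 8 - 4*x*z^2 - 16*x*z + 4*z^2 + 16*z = 14*x + z^2*(16 - 4*x) + z*(104 - 26*x) - 56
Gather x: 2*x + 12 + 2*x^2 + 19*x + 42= 2*x^2 + 21*x + 54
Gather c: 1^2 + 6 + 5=12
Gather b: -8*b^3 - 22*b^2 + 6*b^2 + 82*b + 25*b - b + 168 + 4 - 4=-8*b^3 - 16*b^2 + 106*b + 168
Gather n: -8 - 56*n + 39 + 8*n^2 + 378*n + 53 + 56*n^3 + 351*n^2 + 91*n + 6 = 56*n^3 + 359*n^2 + 413*n + 90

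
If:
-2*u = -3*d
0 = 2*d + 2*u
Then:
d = 0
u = 0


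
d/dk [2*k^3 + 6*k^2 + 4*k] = 6*k^2 + 12*k + 4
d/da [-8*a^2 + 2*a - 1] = 2 - 16*a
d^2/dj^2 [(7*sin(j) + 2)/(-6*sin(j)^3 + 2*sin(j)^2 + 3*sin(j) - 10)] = (1008*sin(j)^7 + 396*sin(j)^6 - 1244*sin(j)^5 - 5902*sin(j)^4 - 128*sin(j)^3 + 5596*sin(j)^2 + 568*sin(j) - 536)/(6*sin(j)^3 - 2*sin(j)^2 - 3*sin(j) + 10)^3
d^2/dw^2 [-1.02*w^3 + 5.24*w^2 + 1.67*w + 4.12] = 10.48 - 6.12*w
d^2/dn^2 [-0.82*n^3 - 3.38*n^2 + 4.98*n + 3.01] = -4.92*n - 6.76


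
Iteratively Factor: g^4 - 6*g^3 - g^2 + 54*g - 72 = (g - 3)*(g^3 - 3*g^2 - 10*g + 24) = (g - 3)*(g - 2)*(g^2 - g - 12) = (g - 4)*(g - 3)*(g - 2)*(g + 3)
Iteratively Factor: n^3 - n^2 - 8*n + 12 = (n - 2)*(n^2 + n - 6) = (n - 2)*(n + 3)*(n - 2)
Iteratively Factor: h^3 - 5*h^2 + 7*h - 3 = (h - 1)*(h^2 - 4*h + 3) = (h - 3)*(h - 1)*(h - 1)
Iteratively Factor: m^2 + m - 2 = (m - 1)*(m + 2)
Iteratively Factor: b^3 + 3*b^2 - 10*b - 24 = (b + 4)*(b^2 - b - 6) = (b + 2)*(b + 4)*(b - 3)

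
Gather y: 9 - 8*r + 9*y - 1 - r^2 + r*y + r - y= -r^2 - 7*r + y*(r + 8) + 8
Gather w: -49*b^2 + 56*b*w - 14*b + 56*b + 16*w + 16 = -49*b^2 + 42*b + w*(56*b + 16) + 16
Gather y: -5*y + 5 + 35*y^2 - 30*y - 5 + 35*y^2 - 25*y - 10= 70*y^2 - 60*y - 10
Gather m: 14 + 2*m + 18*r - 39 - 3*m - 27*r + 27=-m - 9*r + 2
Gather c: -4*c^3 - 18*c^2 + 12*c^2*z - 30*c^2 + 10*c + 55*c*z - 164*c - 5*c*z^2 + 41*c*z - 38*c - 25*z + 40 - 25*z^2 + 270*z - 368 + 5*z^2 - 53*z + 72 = -4*c^3 + c^2*(12*z - 48) + c*(-5*z^2 + 96*z - 192) - 20*z^2 + 192*z - 256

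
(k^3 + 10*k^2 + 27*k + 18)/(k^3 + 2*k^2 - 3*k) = (k^2 + 7*k + 6)/(k*(k - 1))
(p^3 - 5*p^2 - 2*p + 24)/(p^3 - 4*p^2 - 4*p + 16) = (p - 3)/(p - 2)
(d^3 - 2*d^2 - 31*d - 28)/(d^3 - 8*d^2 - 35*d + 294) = (d^2 + 5*d + 4)/(d^2 - d - 42)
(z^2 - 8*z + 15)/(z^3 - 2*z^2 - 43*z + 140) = (z - 3)/(z^2 + 3*z - 28)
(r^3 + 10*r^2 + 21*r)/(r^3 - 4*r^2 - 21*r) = (r + 7)/(r - 7)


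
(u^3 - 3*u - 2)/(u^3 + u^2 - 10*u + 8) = (u^2 + 2*u + 1)/(u^2 + 3*u - 4)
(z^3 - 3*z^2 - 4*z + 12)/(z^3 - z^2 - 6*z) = (z - 2)/z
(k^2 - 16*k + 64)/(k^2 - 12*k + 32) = (k - 8)/(k - 4)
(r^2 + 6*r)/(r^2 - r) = (r + 6)/(r - 1)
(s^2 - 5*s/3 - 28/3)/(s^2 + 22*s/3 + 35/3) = (s - 4)/(s + 5)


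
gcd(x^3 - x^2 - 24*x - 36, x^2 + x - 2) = x + 2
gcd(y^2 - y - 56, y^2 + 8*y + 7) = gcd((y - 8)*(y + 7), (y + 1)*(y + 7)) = y + 7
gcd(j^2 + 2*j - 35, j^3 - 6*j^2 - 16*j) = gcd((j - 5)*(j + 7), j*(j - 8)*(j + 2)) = 1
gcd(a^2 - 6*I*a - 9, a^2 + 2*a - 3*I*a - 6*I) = a - 3*I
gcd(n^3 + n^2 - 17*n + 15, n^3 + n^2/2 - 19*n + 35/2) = n^2 + 4*n - 5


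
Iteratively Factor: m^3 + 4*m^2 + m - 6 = (m + 2)*(m^2 + 2*m - 3) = (m - 1)*(m + 2)*(m + 3)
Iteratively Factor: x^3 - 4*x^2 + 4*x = (x - 2)*(x^2 - 2*x) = x*(x - 2)*(x - 2)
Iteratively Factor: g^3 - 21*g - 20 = (g - 5)*(g^2 + 5*g + 4) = (g - 5)*(g + 1)*(g + 4)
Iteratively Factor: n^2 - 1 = (n - 1)*(n + 1)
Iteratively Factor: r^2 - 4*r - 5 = (r - 5)*(r + 1)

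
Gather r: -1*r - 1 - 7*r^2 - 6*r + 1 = -7*r^2 - 7*r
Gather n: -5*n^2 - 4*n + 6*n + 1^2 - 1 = -5*n^2 + 2*n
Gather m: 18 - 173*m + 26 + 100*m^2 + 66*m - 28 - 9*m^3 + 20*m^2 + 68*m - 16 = -9*m^3 + 120*m^2 - 39*m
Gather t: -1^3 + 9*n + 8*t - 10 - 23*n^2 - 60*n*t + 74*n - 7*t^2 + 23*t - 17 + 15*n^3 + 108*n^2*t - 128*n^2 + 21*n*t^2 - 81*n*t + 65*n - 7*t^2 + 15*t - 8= 15*n^3 - 151*n^2 + 148*n + t^2*(21*n - 14) + t*(108*n^2 - 141*n + 46) - 36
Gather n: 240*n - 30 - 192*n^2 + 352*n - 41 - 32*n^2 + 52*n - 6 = -224*n^2 + 644*n - 77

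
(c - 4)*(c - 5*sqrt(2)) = c^2 - 5*sqrt(2)*c - 4*c + 20*sqrt(2)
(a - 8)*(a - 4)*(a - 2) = a^3 - 14*a^2 + 56*a - 64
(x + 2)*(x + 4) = x^2 + 6*x + 8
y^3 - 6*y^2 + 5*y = y*(y - 5)*(y - 1)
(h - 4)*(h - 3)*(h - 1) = h^3 - 8*h^2 + 19*h - 12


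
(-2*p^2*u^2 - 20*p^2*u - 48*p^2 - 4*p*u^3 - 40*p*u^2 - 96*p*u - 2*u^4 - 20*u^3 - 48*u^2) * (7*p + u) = -14*p^3*u^2 - 140*p^3*u - 336*p^3 - 30*p^2*u^3 - 300*p^2*u^2 - 720*p^2*u - 18*p*u^4 - 180*p*u^3 - 432*p*u^2 - 2*u^5 - 20*u^4 - 48*u^3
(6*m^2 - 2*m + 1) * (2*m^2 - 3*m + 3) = 12*m^4 - 22*m^3 + 26*m^2 - 9*m + 3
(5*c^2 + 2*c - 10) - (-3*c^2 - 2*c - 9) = 8*c^2 + 4*c - 1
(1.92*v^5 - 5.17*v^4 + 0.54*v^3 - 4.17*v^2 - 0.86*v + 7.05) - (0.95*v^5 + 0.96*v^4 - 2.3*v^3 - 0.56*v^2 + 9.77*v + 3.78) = 0.97*v^5 - 6.13*v^4 + 2.84*v^3 - 3.61*v^2 - 10.63*v + 3.27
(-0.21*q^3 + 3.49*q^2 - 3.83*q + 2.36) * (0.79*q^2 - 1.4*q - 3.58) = -0.1659*q^5 + 3.0511*q^4 - 7.1599*q^3 - 5.2678*q^2 + 10.4074*q - 8.4488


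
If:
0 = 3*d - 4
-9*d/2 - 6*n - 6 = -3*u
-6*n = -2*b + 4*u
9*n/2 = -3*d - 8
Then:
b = -32/3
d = 4/3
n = -8/3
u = -4/3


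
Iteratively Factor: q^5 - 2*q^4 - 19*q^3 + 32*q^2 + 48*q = (q - 4)*(q^4 + 2*q^3 - 11*q^2 - 12*q) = q*(q - 4)*(q^3 + 2*q^2 - 11*q - 12) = q*(q - 4)*(q - 3)*(q^2 + 5*q + 4) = q*(q - 4)*(q - 3)*(q + 4)*(q + 1)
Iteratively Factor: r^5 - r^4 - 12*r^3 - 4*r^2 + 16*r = (r + 2)*(r^4 - 3*r^3 - 6*r^2 + 8*r) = (r - 4)*(r + 2)*(r^3 + r^2 - 2*r) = r*(r - 4)*(r + 2)*(r^2 + r - 2) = r*(r - 4)*(r - 1)*(r + 2)*(r + 2)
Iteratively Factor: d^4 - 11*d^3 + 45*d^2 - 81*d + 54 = (d - 3)*(d^3 - 8*d^2 + 21*d - 18) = (d - 3)^2*(d^2 - 5*d + 6) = (d - 3)^3*(d - 2)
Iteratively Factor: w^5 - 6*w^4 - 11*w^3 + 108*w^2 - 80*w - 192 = (w + 4)*(w^4 - 10*w^3 + 29*w^2 - 8*w - 48) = (w + 1)*(w + 4)*(w^3 - 11*w^2 + 40*w - 48) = (w - 3)*(w + 1)*(w + 4)*(w^2 - 8*w + 16) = (w - 4)*(w - 3)*(w + 1)*(w + 4)*(w - 4)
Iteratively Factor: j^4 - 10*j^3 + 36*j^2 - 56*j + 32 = (j - 2)*(j^3 - 8*j^2 + 20*j - 16) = (j - 2)^2*(j^2 - 6*j + 8) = (j - 4)*(j - 2)^2*(j - 2)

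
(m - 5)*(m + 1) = m^2 - 4*m - 5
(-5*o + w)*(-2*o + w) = 10*o^2 - 7*o*w + w^2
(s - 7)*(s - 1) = s^2 - 8*s + 7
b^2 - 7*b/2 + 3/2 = (b - 3)*(b - 1/2)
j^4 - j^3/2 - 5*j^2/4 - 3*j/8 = j*(j - 3/2)*(j + 1/2)^2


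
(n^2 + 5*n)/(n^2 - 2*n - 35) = n/(n - 7)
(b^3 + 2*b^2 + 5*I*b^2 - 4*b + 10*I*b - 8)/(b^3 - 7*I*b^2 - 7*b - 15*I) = (b^2 + b*(2 + 4*I) + 8*I)/(b^2 - 8*I*b - 15)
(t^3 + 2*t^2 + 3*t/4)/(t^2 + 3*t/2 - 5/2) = t*(4*t^2 + 8*t + 3)/(2*(2*t^2 + 3*t - 5))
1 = 1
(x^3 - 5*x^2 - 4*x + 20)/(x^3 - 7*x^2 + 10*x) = (x + 2)/x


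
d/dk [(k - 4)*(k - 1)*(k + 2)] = 3*k^2 - 6*k - 6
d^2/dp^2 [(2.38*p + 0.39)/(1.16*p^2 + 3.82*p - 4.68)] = ((2.32*p + 3.82)*(2.38*p + 0.39)*(4.64*p + 7.64) - (16.5648*p + 19.088)*(1.16*p^2 + 3.82*p - 4.68))/(1.16*p^2 + 3.82*p - 4.68)^3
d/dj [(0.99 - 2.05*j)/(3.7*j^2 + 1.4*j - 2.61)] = (7.585*j^2 - 7.326*j + 3.9645)/(13.69*j^4 + 10.36*j^3 - 17.354*j^2 - 7.308*j + 6.8121)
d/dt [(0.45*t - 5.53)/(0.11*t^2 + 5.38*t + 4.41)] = (-0.0495*t^2 + 1.2166*t + 31.7359)/(0.0121*t^4 + 1.1836*t^3 + 29.9146*t^2 + 47.4516*t + 19.4481)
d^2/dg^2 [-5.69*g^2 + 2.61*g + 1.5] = -11.3800000000000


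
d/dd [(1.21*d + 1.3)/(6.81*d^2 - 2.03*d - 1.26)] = (-8.2401*d^2 - 17.706*d + 1.1144)/(46.3761*d^4 - 27.6486*d^3 - 13.0403*d^2 + 5.1156*d + 1.5876)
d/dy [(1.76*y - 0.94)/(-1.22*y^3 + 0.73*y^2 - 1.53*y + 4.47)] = (4.2944*y^3 - 4.7252*y^2 + 1.3724*y + 6.429)/(1.4884*y^6 - 1.7812*y^5 + 4.2661*y^4 - 13.1406*y^3 + 8.8671*y^2 - 13.6782*y + 19.9809)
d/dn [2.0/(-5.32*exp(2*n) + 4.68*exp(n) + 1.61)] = (21.28*exp(n) - 9.36)*exp(n)/(-5.32*exp(2*n) + 4.68*exp(n) + 1.61)^2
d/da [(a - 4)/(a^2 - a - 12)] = -1/(a^2 + 6*a + 9)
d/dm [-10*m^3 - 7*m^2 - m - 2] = -30*m^2 - 14*m - 1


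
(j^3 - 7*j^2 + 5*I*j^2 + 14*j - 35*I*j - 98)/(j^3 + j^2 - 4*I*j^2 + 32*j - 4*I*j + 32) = (j^3 + j^2*(-7 + 5*I) + j*(14 - 35*I) - 98)/(j^3 + j^2*(1 - 4*I) + j*(32 - 4*I) + 32)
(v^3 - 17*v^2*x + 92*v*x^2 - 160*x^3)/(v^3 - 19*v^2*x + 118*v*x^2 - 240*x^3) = (-v + 4*x)/(-v + 6*x)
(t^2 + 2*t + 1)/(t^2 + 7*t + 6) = (t + 1)/(t + 6)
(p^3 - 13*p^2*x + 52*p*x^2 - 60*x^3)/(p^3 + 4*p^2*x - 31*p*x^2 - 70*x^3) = (p^2 - 8*p*x + 12*x^2)/(p^2 + 9*p*x + 14*x^2)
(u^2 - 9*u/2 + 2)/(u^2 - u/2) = (u - 4)/u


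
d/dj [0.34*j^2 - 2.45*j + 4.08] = 0.68*j - 2.45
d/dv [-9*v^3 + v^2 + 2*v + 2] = -27*v^2 + 2*v + 2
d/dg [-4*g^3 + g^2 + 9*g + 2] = -12*g^2 + 2*g + 9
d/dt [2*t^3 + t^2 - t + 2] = 6*t^2 + 2*t - 1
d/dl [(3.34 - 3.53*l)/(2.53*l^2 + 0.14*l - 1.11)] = (8.9309*l^2 - 16.9004*l + 3.4507)/(6.4009*l^4 + 0.7084*l^3 - 5.597*l^2 - 0.3108*l + 1.2321)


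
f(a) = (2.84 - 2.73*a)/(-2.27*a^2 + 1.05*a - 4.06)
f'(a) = (2.84 - 2.73*a)*(4.54*a - 1.05)/(-2.27*a^2 + 1.05*a - 4.06)^2 - 2.73/(-2.27*a^2 + 1.05*a - 4.06) = (-6.1971*a^2 + 12.8936*a + 8.1018)/(5.1529*a^4 - 4.767*a^3 + 19.5349*a^2 - 8.526*a + 16.4836)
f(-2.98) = -0.40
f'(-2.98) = -0.11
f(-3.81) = -0.32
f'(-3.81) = -0.08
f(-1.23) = -0.71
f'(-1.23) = -0.22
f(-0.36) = -0.81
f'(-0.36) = 0.12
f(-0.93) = -0.77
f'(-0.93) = -0.19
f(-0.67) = -0.81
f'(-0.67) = -0.10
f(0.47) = -0.38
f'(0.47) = 0.77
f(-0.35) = -0.81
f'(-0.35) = 0.13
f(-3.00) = -0.40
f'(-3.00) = -0.11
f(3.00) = 0.25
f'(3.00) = -0.02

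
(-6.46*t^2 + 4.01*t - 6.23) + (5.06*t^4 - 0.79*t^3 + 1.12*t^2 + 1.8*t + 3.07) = 5.06*t^4 - 0.79*t^3 - 5.34*t^2 + 5.81*t - 3.16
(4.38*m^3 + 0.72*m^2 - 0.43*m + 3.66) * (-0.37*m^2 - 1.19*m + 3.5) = -1.6206*m^5 - 5.4786*m^4 + 14.6323*m^3 + 1.6775*m^2 - 5.8604*m + 12.81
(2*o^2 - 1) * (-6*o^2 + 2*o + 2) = -12*o^4 + 4*o^3 + 10*o^2 - 2*o - 2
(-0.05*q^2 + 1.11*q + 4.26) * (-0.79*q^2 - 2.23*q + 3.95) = 0.0395*q^4 - 0.7654*q^3 - 6.0382*q^2 - 5.1153*q + 16.827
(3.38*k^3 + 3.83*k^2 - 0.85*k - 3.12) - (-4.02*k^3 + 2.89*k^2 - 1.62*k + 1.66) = 7.4*k^3 + 0.94*k^2 + 0.77*k - 4.78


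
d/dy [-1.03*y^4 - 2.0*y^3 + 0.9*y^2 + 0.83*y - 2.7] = -4.12*y^3 - 6.0*y^2 + 1.8*y + 0.83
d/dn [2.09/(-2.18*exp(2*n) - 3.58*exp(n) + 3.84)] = (9.1124*exp(n) + 7.4822)*exp(n)/(2.18*exp(2*n) + 3.58*exp(n) - 3.84)^2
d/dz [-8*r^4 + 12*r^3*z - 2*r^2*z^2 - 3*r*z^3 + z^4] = 12*r^3 - 4*r^2*z - 9*r*z^2 + 4*z^3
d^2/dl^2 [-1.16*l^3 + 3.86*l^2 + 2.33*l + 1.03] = 7.72 - 6.96*l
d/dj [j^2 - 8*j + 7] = 2*j - 8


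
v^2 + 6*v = v*(v + 6)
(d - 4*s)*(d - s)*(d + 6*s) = d^3 + d^2*s - 26*d*s^2 + 24*s^3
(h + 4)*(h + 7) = h^2 + 11*h + 28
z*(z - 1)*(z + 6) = z^3 + 5*z^2 - 6*z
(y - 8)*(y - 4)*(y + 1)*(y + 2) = y^4 - 9*y^3 - 2*y^2 + 72*y + 64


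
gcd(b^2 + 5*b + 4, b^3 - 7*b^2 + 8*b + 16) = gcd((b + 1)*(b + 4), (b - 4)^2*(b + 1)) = b + 1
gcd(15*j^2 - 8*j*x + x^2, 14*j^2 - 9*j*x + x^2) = 1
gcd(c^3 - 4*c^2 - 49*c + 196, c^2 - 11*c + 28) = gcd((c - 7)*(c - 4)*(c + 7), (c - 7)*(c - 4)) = c^2 - 11*c + 28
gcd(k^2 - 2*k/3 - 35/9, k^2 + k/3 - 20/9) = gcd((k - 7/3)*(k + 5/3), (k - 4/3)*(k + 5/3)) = k + 5/3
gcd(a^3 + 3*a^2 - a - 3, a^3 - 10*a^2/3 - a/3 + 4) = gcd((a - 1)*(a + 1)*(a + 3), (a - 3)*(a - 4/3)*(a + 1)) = a + 1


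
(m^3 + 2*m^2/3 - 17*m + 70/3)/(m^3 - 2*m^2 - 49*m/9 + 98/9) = 3*(m + 5)/(3*m + 7)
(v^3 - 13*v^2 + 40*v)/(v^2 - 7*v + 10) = v*(v - 8)/(v - 2)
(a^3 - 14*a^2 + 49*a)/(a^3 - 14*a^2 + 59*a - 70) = a*(a - 7)/(a^2 - 7*a + 10)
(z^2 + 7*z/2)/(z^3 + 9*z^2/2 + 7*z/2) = 1/(z + 1)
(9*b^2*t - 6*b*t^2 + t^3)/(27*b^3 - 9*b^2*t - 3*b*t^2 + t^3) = t/(3*b + t)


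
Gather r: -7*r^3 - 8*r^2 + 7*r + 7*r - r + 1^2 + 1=-7*r^3 - 8*r^2 + 13*r + 2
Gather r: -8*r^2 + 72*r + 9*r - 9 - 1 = -8*r^2 + 81*r - 10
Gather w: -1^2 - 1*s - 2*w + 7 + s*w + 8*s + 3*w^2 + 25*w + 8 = 7*s + 3*w^2 + w*(s + 23) + 14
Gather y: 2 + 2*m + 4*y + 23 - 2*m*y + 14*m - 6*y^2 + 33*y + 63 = 16*m - 6*y^2 + y*(37 - 2*m) + 88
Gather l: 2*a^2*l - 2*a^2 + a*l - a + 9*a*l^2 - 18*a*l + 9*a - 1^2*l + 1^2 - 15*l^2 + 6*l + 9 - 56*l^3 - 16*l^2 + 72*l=-2*a^2 + 8*a - 56*l^3 + l^2*(9*a - 31) + l*(2*a^2 - 17*a + 77) + 10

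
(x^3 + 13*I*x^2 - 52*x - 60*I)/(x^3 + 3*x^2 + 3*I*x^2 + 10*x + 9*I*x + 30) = (x^2 + 8*I*x - 12)/(x^2 + x*(3 - 2*I) - 6*I)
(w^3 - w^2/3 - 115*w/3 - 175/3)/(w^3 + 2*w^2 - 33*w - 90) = (3*w^2 - 16*w - 35)/(3*(w^2 - 3*w - 18))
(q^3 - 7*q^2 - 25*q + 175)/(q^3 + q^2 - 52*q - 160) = (q^2 - 12*q + 35)/(q^2 - 4*q - 32)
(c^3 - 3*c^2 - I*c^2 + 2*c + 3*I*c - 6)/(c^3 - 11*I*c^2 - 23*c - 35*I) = (c^2 - c*(3 + 2*I) + 6*I)/(c^2 - 12*I*c - 35)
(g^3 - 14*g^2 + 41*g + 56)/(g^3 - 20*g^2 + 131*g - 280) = (g + 1)/(g - 5)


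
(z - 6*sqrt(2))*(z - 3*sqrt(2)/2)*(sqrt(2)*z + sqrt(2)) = sqrt(2)*z^3 - 15*z^2 + sqrt(2)*z^2 - 15*z + 18*sqrt(2)*z + 18*sqrt(2)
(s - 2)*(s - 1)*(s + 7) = s^3 + 4*s^2 - 19*s + 14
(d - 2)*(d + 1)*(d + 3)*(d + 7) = d^4 + 9*d^3 + 9*d^2 - 41*d - 42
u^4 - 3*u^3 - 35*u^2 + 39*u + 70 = (u - 7)*(u - 2)*(u + 1)*(u + 5)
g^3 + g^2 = g^2*(g + 1)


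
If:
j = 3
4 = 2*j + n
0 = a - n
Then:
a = -2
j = 3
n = -2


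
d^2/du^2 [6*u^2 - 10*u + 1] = 12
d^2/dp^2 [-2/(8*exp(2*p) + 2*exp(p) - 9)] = 4*(-4*(8*exp(p) + 1)^2*exp(p) + (16*exp(p) + 1)*(8*exp(2*p) + 2*exp(p) - 9))*exp(p)/(8*exp(2*p) + 2*exp(p) - 9)^3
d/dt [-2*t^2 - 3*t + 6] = -4*t - 3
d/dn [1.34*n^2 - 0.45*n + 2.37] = 2.68*n - 0.45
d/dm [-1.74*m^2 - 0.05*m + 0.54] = -3.48*m - 0.05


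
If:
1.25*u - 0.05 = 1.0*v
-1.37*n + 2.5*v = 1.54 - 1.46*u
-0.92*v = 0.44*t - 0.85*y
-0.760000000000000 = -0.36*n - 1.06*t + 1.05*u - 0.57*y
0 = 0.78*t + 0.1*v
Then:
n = 4.54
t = -0.27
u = 1.72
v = 2.10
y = 2.13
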